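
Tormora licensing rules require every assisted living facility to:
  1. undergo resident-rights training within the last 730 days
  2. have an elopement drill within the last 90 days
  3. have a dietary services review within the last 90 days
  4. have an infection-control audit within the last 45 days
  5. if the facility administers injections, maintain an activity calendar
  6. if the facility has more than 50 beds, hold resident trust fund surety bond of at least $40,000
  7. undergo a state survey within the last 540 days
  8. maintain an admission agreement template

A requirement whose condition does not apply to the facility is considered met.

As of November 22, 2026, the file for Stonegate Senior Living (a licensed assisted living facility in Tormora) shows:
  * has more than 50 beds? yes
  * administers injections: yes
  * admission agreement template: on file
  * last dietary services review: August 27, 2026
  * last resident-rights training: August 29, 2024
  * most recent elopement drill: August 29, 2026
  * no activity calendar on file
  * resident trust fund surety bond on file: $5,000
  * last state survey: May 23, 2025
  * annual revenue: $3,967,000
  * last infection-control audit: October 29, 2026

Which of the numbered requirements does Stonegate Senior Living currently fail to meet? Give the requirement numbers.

1, 5, 6, 7

1. resident-rights training 815 days ago vs limit 730 → not met
2. elopement drill 85 days ago vs limit 90 → met
3. dietary services review 87 days ago vs limit 90 → met
4. infection-control audit 24 days ago vs limit 45 → met
5. condition 'administers injections' holds; activity calendar absent → not met
6. condition 'has more than 50 beds' holds; resident trust fund surety bond $5,000 < $40,000 → not met
7. state survey 548 days ago vs limit 540 → not met
8. admission agreement template present → met
Not met: 1, 5, 6, 7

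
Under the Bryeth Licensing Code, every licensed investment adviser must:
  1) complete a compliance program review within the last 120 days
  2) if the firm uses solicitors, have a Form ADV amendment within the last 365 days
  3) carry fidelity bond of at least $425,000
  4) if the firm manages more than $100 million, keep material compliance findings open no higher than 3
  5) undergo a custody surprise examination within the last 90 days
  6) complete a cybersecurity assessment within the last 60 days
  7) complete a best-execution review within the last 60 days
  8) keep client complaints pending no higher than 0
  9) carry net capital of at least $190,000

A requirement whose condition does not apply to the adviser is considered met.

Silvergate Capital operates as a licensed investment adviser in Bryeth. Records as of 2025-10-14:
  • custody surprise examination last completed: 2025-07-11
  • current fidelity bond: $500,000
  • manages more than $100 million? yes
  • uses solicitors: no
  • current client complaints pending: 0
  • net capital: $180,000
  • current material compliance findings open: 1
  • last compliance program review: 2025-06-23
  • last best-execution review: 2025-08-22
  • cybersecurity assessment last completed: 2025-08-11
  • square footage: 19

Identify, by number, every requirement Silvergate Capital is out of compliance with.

5, 6, 9

1. compliance program review 113 days ago vs limit 120 → met
2. condition 'uses solicitors' does not hold → requirement n/a → met
3. fidelity bond $500,000 ≥ $425,000 → met
4. condition 'manages more than $100 million' holds; material compliance findings open 1 ≤ 3 → met
5. custody surprise examination 95 days ago vs limit 90 → not met
6. cybersecurity assessment 64 days ago vs limit 60 → not met
7. best-execution review 53 days ago vs limit 60 → met
8. client complaints pending 0 ≤ 0 → met
9. net capital $180,000 < $190,000 → not met
Not met: 5, 6, 9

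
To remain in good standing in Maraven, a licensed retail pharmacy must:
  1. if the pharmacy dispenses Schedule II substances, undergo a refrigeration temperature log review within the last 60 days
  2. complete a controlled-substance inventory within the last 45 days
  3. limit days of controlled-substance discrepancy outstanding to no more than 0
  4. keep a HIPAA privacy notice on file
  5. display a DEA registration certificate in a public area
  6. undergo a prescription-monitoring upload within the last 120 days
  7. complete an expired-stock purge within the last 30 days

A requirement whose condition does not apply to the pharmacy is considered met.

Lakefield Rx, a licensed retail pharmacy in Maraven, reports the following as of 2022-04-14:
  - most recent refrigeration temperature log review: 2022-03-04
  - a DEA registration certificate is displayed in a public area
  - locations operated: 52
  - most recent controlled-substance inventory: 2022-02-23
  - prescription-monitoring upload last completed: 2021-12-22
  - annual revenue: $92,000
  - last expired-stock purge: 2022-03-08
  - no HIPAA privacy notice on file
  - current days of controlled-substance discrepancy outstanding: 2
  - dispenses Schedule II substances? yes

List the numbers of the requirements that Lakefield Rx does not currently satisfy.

1. condition 'dispenses Schedule II substances' holds; refrigeration temperature log review 41 days ago vs limit 60 → met
2. controlled-substance inventory 50 days ago vs limit 45 → not met
3. days of controlled-substance discrepancy outstanding 2 > 0 → not met
4. HIPAA privacy notice absent → not met
5. DEA registration certificate present → met
6. prescription-monitoring upload 113 days ago vs limit 120 → met
7. expired-stock purge 37 days ago vs limit 30 → not met
Not met: 2, 3, 4, 7

2, 3, 4, 7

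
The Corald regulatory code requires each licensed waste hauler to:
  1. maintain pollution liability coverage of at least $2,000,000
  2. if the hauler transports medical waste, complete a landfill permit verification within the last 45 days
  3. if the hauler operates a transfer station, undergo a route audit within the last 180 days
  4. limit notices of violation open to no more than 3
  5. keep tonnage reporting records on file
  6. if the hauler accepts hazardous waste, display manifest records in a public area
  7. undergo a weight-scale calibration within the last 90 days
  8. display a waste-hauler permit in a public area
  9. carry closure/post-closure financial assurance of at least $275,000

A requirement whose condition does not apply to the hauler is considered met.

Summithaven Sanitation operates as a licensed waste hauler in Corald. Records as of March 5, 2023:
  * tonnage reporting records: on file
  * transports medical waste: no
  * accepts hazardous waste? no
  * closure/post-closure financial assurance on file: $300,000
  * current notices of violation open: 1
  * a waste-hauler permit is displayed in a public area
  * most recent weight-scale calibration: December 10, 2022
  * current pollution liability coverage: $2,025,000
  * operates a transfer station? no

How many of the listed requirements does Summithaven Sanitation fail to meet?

1. pollution liability coverage $2,025,000 ≥ $2,000,000 → met
2. condition 'transports medical waste' does not hold → requirement n/a → met
3. condition 'operates a transfer station' does not hold → requirement n/a → met
4. notices of violation open 1 ≤ 3 → met
5. tonnage reporting records present → met
6. condition 'accepts hazardous waste' does not hold → requirement n/a → met
7. weight-scale calibration 85 days ago vs limit 90 → met
8. waste-hauler permit present → met
9. closure/post-closure financial assurance $300,000 ≥ $275,000 → met
Not met: 0 of 9

0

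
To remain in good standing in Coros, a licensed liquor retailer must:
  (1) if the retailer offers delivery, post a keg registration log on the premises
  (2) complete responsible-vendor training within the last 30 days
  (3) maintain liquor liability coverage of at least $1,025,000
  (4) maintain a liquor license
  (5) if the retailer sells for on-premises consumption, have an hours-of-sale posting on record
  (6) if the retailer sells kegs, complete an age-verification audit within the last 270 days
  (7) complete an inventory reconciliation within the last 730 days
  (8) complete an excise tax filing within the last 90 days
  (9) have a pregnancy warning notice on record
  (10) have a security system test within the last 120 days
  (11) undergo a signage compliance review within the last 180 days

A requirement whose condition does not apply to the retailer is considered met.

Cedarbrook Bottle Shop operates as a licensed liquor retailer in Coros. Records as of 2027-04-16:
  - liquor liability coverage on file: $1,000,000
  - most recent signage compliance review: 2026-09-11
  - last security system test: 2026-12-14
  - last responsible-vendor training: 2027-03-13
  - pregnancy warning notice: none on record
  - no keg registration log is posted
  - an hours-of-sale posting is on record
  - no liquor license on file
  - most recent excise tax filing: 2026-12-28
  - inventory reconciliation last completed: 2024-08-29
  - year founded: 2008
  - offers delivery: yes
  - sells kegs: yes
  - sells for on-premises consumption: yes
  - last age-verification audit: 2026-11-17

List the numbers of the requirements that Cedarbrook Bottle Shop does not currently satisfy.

1. condition 'offers delivery' holds; keg registration log absent → not met
2. responsible-vendor training 34 days ago vs limit 30 → not met
3. liquor liability coverage $1,000,000 < $1,025,000 → not met
4. liquor license absent → not met
5. condition 'sells for on-premises consumption' holds; hours-of-sale posting present → met
6. condition 'sells kegs' holds; age-verification audit 150 days ago vs limit 270 → met
7. inventory reconciliation 960 days ago vs limit 730 → not met
8. excise tax filing 109 days ago vs limit 90 → not met
9. pregnancy warning notice absent → not met
10. security system test 123 days ago vs limit 120 → not met
11. signage compliance review 217 days ago vs limit 180 → not met
Not met: 1, 2, 3, 4, 7, 8, 9, 10, 11

1, 2, 3, 4, 7, 8, 9, 10, 11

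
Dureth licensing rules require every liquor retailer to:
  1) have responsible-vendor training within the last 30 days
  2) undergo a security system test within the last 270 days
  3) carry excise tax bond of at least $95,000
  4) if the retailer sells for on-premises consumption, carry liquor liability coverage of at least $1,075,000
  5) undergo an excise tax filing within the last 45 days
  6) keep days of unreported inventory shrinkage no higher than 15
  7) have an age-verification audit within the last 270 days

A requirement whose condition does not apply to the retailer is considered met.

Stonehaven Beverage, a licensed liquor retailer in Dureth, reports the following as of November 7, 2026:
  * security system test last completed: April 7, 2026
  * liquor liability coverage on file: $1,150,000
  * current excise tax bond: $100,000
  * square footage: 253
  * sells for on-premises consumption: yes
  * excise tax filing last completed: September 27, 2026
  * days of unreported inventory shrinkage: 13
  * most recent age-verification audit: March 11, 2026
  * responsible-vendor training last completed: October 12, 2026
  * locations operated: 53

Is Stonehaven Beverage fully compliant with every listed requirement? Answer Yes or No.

1. responsible-vendor training 26 days ago vs limit 30 → met
2. security system test 214 days ago vs limit 270 → met
3. excise tax bond $100,000 ≥ $95,000 → met
4. condition 'sells for on-premises consumption' holds; liquor liability coverage $1,150,000 ≥ $1,075,000 → met
5. excise tax filing 41 days ago vs limit 45 → met
6. days of unreported inventory shrinkage 13 ≤ 15 → met
7. age-verification audit 241 days ago vs limit 270 → met
All met.

Yes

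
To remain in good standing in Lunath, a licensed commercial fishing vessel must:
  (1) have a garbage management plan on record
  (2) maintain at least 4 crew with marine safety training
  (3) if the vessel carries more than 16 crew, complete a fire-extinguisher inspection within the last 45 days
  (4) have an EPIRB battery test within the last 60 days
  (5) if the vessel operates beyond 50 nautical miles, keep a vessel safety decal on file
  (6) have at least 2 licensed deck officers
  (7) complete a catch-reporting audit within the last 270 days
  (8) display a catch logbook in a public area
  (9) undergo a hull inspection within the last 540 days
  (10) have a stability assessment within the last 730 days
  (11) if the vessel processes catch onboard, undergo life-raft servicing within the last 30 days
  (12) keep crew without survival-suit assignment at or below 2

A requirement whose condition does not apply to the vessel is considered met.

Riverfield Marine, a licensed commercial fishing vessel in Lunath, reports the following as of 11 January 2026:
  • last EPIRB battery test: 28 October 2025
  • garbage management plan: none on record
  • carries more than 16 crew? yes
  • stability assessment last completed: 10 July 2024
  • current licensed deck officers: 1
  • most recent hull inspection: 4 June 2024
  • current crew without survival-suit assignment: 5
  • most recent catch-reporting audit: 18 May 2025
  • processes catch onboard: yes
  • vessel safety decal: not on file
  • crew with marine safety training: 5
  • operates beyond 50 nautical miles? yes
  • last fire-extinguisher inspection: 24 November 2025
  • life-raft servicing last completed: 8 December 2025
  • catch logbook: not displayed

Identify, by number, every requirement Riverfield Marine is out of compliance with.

1, 3, 4, 5, 6, 8, 9, 11, 12

1. garbage management plan absent → not met
2. crew with marine safety training 5 ≥ 4 → met
3. condition 'carries more than 16 crew' holds; fire-extinguisher inspection 48 days ago vs limit 45 → not met
4. EPIRB battery test 75 days ago vs limit 60 → not met
5. condition 'operates beyond 50 nautical miles' holds; vessel safety decal absent → not met
6. licensed deck officers 1 < 2 → not met
7. catch-reporting audit 238 days ago vs limit 270 → met
8. catch logbook absent → not met
9. hull inspection 586 days ago vs limit 540 → not met
10. stability assessment 550 days ago vs limit 730 → met
11. condition 'processes catch onboard' holds; life-raft servicing 34 days ago vs limit 30 → not met
12. crew without survival-suit assignment 5 > 2 → not met
Not met: 1, 3, 4, 5, 6, 8, 9, 11, 12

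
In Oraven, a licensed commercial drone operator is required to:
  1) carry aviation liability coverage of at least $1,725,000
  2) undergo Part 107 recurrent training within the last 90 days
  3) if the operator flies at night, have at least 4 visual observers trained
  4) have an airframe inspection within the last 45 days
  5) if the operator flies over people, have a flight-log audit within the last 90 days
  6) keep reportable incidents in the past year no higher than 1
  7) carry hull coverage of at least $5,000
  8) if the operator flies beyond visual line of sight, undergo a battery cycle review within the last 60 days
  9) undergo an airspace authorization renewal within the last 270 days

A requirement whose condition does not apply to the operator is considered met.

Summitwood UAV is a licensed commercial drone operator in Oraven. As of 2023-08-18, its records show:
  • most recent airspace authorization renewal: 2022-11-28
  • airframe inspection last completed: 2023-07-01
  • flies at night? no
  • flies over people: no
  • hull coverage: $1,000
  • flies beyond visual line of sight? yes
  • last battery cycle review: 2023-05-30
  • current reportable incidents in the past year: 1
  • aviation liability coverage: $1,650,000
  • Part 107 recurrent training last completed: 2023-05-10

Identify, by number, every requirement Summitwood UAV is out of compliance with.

1. aviation liability coverage $1,650,000 < $1,725,000 → not met
2. Part 107 recurrent training 100 days ago vs limit 90 → not met
3. condition 'flies at night' does not hold → requirement n/a → met
4. airframe inspection 48 days ago vs limit 45 → not met
5. condition 'flies over people' does not hold → requirement n/a → met
6. reportable incidents in the past year 1 ≤ 1 → met
7. hull coverage $1,000 < $5,000 → not met
8. condition 'flies beyond visual line of sight' holds; battery cycle review 80 days ago vs limit 60 → not met
9. airspace authorization renewal 263 days ago vs limit 270 → met
Not met: 1, 2, 4, 7, 8

1, 2, 4, 7, 8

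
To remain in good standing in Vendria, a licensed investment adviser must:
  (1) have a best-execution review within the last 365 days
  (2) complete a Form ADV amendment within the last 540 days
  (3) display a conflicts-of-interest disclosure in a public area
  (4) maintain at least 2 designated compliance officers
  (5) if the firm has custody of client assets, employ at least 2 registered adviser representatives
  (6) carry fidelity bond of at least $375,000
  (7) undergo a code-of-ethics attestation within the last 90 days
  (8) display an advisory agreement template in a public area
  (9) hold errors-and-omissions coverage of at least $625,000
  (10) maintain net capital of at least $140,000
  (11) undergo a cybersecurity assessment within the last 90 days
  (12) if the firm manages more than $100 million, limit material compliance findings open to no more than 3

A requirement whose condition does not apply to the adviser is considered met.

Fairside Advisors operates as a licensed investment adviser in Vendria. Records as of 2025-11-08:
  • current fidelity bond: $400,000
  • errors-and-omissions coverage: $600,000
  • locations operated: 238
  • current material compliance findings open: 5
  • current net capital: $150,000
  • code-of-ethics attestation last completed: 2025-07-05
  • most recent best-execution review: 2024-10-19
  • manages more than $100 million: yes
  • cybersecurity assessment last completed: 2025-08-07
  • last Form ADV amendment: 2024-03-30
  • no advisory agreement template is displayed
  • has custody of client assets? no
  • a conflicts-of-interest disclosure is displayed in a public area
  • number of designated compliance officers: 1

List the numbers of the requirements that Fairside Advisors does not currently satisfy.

1. best-execution review 385 days ago vs limit 365 → not met
2. Form ADV amendment 588 days ago vs limit 540 → not met
3. conflicts-of-interest disclosure present → met
4. designated compliance officers 1 < 2 → not met
5. condition 'has custody of client assets' does not hold → requirement n/a → met
6. fidelity bond $400,000 ≥ $375,000 → met
7. code-of-ethics attestation 126 days ago vs limit 90 → not met
8. advisory agreement template absent → not met
9. errors-and-omissions coverage $600,000 < $625,000 → not met
10. net capital $150,000 ≥ $140,000 → met
11. cybersecurity assessment 93 days ago vs limit 90 → not met
12. condition 'manages more than $100 million' holds; material compliance findings open 5 > 3 → not met
Not met: 1, 2, 4, 7, 8, 9, 11, 12

1, 2, 4, 7, 8, 9, 11, 12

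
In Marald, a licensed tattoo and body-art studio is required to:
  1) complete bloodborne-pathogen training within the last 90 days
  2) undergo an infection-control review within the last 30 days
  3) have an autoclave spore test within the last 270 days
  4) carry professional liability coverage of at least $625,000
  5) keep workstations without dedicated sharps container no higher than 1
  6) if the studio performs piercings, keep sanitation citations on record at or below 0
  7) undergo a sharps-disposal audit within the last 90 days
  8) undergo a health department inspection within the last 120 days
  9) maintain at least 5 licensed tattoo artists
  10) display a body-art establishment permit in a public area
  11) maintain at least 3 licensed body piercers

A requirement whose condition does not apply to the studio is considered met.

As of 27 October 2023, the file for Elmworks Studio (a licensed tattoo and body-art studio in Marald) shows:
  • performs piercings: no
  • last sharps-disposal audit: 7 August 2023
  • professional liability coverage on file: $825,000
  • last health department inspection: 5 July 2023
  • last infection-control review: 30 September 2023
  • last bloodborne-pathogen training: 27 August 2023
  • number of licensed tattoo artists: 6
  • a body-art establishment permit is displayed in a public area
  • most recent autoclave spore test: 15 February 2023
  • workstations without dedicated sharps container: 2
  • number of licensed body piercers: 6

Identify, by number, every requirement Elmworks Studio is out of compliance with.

5

1. bloodborne-pathogen training 61 days ago vs limit 90 → met
2. infection-control review 27 days ago vs limit 30 → met
3. autoclave spore test 254 days ago vs limit 270 → met
4. professional liability coverage $825,000 ≥ $625,000 → met
5. workstations without dedicated sharps container 2 > 1 → not met
6. condition 'performs piercings' does not hold → requirement n/a → met
7. sharps-disposal audit 81 days ago vs limit 90 → met
8. health department inspection 114 days ago vs limit 120 → met
9. licensed tattoo artists 6 ≥ 5 → met
10. body-art establishment permit present → met
11. licensed body piercers 6 ≥ 3 → met
Not met: 5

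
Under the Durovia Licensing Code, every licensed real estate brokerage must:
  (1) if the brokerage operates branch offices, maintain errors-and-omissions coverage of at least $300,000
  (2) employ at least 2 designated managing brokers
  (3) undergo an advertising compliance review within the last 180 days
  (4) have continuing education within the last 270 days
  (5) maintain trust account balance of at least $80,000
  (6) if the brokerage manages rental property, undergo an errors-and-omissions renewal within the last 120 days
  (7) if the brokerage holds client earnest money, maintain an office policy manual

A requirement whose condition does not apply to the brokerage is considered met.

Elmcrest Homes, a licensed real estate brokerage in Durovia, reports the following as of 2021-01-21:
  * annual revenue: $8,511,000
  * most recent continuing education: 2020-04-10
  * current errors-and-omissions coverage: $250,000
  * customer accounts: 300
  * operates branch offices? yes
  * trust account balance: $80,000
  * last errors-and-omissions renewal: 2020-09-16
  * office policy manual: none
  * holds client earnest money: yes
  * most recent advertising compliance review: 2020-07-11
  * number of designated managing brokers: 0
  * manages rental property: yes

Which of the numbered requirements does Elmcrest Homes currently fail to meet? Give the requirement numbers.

1. condition 'operates branch offices' holds; errors-and-omissions coverage $250,000 < $300,000 → not met
2. designated managing brokers 0 < 2 → not met
3. advertising compliance review 194 days ago vs limit 180 → not met
4. continuing education 286 days ago vs limit 270 → not met
5. trust account balance $80,000 ≥ $80,000 → met
6. condition 'manages rental property' holds; errors-and-omissions renewal 127 days ago vs limit 120 → not met
7. condition 'holds client earnest money' holds; office policy manual absent → not met
Not met: 1, 2, 3, 4, 6, 7

1, 2, 3, 4, 6, 7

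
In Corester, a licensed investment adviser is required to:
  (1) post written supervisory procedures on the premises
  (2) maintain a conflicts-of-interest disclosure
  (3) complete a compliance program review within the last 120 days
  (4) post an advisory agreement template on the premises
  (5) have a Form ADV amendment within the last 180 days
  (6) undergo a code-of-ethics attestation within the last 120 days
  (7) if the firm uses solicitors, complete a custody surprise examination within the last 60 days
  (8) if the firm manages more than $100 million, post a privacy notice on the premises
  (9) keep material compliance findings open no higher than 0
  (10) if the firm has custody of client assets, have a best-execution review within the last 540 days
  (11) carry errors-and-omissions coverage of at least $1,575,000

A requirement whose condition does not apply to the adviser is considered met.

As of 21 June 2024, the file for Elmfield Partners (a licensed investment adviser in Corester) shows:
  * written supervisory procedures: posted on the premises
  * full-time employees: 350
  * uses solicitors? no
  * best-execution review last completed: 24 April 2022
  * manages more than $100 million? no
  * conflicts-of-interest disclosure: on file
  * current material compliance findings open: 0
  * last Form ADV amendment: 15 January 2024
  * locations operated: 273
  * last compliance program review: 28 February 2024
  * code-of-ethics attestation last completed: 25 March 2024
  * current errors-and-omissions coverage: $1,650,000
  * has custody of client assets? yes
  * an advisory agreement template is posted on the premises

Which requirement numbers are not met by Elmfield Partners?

10

1. written supervisory procedures present → met
2. conflicts-of-interest disclosure present → met
3. compliance program review 114 days ago vs limit 120 → met
4. advisory agreement template present → met
5. Form ADV amendment 158 days ago vs limit 180 → met
6. code-of-ethics attestation 88 days ago vs limit 120 → met
7. condition 'uses solicitors' does not hold → requirement n/a → met
8. condition 'manages more than $100 million' does not hold → requirement n/a → met
9. material compliance findings open 0 ≤ 0 → met
10. condition 'has custody of client assets' holds; best-execution review 789 days ago vs limit 540 → not met
11. errors-and-omissions coverage $1,650,000 ≥ $1,575,000 → met
Not met: 10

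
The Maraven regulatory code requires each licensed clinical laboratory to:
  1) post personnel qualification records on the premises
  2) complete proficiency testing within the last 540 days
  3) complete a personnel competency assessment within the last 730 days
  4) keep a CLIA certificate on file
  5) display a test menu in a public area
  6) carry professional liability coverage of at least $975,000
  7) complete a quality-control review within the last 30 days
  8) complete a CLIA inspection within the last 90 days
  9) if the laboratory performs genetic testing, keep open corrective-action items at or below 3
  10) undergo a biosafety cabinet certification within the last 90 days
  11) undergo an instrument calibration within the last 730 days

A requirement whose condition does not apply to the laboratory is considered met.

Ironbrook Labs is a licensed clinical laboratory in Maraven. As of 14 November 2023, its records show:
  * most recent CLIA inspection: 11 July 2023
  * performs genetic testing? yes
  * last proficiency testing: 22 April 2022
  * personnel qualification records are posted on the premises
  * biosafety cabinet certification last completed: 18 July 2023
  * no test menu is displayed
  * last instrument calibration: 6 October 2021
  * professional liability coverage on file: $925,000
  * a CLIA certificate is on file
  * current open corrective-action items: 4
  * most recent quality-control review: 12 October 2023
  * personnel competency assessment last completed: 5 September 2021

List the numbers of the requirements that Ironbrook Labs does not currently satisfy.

2, 3, 5, 6, 7, 8, 9, 10, 11

1. personnel qualification records present → met
2. proficiency testing 571 days ago vs limit 540 → not met
3. personnel competency assessment 800 days ago vs limit 730 → not met
4. CLIA certificate present → met
5. test menu absent → not met
6. professional liability coverage $925,000 < $975,000 → not met
7. quality-control review 33 days ago vs limit 30 → not met
8. CLIA inspection 126 days ago vs limit 90 → not met
9. condition 'performs genetic testing' holds; open corrective-action items 4 > 3 → not met
10. biosafety cabinet certification 119 days ago vs limit 90 → not met
11. instrument calibration 769 days ago vs limit 730 → not met
Not met: 2, 3, 5, 6, 7, 8, 9, 10, 11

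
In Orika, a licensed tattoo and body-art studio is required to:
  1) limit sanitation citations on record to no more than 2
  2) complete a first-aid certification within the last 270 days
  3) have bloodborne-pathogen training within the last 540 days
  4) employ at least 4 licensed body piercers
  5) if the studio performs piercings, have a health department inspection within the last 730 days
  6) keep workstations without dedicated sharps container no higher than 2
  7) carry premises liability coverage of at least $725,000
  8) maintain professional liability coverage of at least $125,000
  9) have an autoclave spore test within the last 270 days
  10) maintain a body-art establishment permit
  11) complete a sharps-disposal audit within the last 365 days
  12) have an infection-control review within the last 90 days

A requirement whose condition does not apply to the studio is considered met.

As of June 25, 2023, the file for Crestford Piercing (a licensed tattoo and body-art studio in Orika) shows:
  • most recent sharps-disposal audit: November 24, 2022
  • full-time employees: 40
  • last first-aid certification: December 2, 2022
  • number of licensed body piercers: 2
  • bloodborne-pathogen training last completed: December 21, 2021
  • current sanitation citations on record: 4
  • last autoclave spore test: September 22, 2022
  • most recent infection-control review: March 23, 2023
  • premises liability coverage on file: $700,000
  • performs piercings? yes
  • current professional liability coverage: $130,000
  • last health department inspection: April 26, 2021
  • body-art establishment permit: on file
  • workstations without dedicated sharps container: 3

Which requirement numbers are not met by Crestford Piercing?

1. sanitation citations on record 4 > 2 → not met
2. first-aid certification 205 days ago vs limit 270 → met
3. bloodborne-pathogen training 551 days ago vs limit 540 → not met
4. licensed body piercers 2 < 4 → not met
5. condition 'performs piercings' holds; health department inspection 790 days ago vs limit 730 → not met
6. workstations without dedicated sharps container 3 > 2 → not met
7. premises liability coverage $700,000 < $725,000 → not met
8. professional liability coverage $130,000 ≥ $125,000 → met
9. autoclave spore test 276 days ago vs limit 270 → not met
10. body-art establishment permit present → met
11. sharps-disposal audit 213 days ago vs limit 365 → met
12. infection-control review 94 days ago vs limit 90 → not met
Not met: 1, 3, 4, 5, 6, 7, 9, 12

1, 3, 4, 5, 6, 7, 9, 12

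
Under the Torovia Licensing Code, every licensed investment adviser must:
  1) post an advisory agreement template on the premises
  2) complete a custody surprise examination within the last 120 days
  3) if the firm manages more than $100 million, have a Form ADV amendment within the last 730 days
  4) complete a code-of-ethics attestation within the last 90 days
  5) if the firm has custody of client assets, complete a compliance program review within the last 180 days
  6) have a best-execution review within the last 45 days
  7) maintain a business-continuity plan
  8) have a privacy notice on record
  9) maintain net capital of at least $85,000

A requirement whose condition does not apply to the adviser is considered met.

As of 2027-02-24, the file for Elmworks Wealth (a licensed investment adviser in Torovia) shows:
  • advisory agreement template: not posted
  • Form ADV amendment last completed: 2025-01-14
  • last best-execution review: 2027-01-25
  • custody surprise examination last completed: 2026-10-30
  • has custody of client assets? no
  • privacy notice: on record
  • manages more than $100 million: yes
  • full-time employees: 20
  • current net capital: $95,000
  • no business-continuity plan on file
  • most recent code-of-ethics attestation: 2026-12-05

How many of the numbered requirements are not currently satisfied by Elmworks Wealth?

3

1. advisory agreement template absent → not met
2. custody surprise examination 117 days ago vs limit 120 → met
3. condition 'manages more than $100 million' holds; Form ADV amendment 771 days ago vs limit 730 → not met
4. code-of-ethics attestation 81 days ago vs limit 90 → met
5. condition 'has custody of client assets' does not hold → requirement n/a → met
6. best-execution review 30 days ago vs limit 45 → met
7. business-continuity plan absent → not met
8. privacy notice present → met
9. net capital $95,000 ≥ $85,000 → met
Not met: 3 of 9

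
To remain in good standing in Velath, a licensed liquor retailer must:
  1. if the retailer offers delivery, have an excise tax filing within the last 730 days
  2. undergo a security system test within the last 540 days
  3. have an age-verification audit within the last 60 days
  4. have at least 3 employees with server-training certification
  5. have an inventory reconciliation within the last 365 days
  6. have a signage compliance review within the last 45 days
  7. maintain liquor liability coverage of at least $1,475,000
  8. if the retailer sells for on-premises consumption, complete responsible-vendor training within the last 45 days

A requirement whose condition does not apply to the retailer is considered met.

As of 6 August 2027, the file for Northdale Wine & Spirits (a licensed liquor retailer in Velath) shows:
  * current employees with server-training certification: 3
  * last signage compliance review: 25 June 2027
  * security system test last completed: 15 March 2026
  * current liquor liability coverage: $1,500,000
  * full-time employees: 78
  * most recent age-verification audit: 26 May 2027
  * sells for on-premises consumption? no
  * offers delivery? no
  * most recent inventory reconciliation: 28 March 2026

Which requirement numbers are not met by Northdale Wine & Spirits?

1. condition 'offers delivery' does not hold → requirement n/a → met
2. security system test 509 days ago vs limit 540 → met
3. age-verification audit 72 days ago vs limit 60 → not met
4. employees with server-training certification 3 ≥ 3 → met
5. inventory reconciliation 496 days ago vs limit 365 → not met
6. signage compliance review 42 days ago vs limit 45 → met
7. liquor liability coverage $1,500,000 ≥ $1,475,000 → met
8. condition 'sells for on-premises consumption' does not hold → requirement n/a → met
Not met: 3, 5

3, 5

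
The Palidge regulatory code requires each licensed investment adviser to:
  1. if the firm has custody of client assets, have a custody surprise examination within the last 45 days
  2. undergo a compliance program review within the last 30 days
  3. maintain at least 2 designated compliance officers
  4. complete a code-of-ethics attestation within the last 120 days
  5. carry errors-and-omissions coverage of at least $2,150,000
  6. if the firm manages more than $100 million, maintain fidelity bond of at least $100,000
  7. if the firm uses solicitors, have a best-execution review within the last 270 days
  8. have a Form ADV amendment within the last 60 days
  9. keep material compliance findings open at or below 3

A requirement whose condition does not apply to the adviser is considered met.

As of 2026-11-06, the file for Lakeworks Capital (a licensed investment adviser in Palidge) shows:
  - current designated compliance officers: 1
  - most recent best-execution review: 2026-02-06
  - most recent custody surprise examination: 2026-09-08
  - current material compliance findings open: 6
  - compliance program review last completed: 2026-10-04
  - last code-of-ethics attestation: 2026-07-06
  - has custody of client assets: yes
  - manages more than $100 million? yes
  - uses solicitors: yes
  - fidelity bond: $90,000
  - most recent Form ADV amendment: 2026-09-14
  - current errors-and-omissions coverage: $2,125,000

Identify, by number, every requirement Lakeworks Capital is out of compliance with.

1. condition 'has custody of client assets' holds; custody surprise examination 59 days ago vs limit 45 → not met
2. compliance program review 33 days ago vs limit 30 → not met
3. designated compliance officers 1 < 2 → not met
4. code-of-ethics attestation 123 days ago vs limit 120 → not met
5. errors-and-omissions coverage $2,125,000 < $2,150,000 → not met
6. condition 'manages more than $100 million' holds; fidelity bond $90,000 < $100,000 → not met
7. condition 'uses solicitors' holds; best-execution review 273 days ago vs limit 270 → not met
8. Form ADV amendment 53 days ago vs limit 60 → met
9. material compliance findings open 6 > 3 → not met
Not met: 1, 2, 3, 4, 5, 6, 7, 9

1, 2, 3, 4, 5, 6, 7, 9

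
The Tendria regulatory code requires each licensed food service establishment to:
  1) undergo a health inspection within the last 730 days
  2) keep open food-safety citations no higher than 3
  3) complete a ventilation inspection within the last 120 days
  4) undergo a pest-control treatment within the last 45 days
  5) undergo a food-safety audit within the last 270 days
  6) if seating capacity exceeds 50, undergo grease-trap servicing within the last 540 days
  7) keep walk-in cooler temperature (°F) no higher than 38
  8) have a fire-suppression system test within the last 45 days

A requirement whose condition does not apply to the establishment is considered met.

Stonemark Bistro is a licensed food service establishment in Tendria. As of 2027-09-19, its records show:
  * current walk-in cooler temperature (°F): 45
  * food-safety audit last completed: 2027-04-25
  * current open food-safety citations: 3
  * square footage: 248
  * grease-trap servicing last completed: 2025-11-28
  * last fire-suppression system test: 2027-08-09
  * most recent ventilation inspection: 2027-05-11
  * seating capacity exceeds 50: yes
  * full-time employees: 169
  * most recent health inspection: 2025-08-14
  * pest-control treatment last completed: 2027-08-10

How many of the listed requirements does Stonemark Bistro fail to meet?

1. health inspection 766 days ago vs limit 730 → not met
2. open food-safety citations 3 ≤ 3 → met
3. ventilation inspection 131 days ago vs limit 120 → not met
4. pest-control treatment 40 days ago vs limit 45 → met
5. food-safety audit 147 days ago vs limit 270 → met
6. condition 'seating capacity exceeds 50' holds; grease-trap servicing 660 days ago vs limit 540 → not met
7. walk-in cooler temperature (°F) 45 > 38 → not met
8. fire-suppression system test 41 days ago vs limit 45 → met
Not met: 4 of 8

4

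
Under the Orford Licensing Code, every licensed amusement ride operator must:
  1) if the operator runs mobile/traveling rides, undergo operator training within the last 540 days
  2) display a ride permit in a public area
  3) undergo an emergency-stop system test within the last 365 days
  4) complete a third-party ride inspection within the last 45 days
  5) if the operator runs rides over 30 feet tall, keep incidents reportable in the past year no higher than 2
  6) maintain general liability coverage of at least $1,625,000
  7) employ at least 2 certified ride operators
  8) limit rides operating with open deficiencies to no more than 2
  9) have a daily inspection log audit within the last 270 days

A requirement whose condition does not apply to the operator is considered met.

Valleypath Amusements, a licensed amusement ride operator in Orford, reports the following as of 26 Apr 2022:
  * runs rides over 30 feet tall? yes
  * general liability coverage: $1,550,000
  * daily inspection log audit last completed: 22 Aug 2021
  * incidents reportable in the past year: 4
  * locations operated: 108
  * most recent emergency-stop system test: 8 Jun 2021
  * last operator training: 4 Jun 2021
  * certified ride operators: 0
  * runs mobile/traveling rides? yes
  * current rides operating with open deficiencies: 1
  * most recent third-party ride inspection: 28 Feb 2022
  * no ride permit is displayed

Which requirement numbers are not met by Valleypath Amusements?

1. condition 'runs mobile/traveling rides' holds; operator training 326 days ago vs limit 540 → met
2. ride permit absent → not met
3. emergency-stop system test 322 days ago vs limit 365 → met
4. third-party ride inspection 57 days ago vs limit 45 → not met
5. condition 'runs rides over 30 feet tall' holds; incidents reportable in the past year 4 > 2 → not met
6. general liability coverage $1,550,000 < $1,625,000 → not met
7. certified ride operators 0 < 2 → not met
8. rides operating with open deficiencies 1 ≤ 2 → met
9. daily inspection log audit 247 days ago vs limit 270 → met
Not met: 2, 4, 5, 6, 7

2, 4, 5, 6, 7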